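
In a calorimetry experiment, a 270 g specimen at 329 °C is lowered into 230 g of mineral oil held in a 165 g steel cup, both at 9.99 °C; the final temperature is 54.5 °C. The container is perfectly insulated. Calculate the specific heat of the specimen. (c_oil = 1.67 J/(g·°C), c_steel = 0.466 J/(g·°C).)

Net heat exchanged in the isolated system is zero:
270·c·(54.5 − 329) + 230·1.67·(54.5 − 9.99) + 165·0.466·(54.5 − 9.99) = 0
-74115 c = -20519
c = -20519/-74115 ≈ 0.2768 J/(g·°C)

c ≈ 0.277 J/(g·°C)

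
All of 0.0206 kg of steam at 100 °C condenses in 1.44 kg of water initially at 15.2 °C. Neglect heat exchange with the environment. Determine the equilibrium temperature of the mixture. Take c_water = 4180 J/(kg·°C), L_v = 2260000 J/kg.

T_f ≈ 24.0 °C

Let T be the final temperature. ΣQ_i = 0:
steam→water at 100 °C releases m L_v = 0.0206×2260000 = 46556
  condensed water 100 °C→T: 86.11(T − 100)
  water warms: 1.44×4180×(T − 15.2) = 6019.2(T − 15.2)
6105.3 T = 46556 + 8610.8 + 91492 = 146659
T ≈ 24.02 °C — below 100 °C, confirming all the steam condensed.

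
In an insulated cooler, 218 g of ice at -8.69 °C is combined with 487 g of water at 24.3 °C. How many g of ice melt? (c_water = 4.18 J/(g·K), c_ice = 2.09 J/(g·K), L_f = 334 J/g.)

m_melted ≈ 136 g

Water can give up m c ΔT = 487·4.18·24.3 = 49467 J before reaching 0 °C.
Warming the ice to 0 °C takes 218·2.09·8.69 = 3959.3 J, leaving 45507 J for melting.
Fully melting the ice requires m_ice L_f = 218·334 = 72812 J.
That's not enough to melt it all — equilibrium is at 0 °C with ice remaining.
Mass melted = 45507/334 ≈ 136.2 g.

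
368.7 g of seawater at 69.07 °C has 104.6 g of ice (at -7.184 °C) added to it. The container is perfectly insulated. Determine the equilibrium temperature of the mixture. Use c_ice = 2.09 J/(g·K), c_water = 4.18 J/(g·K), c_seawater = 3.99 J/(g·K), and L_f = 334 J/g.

Conservation of energy gives ΣQ = 0:
ice -7.184→0 °C: 104.6×2.09×7.184 = 1570.5
  latent heat to melt: 104.6×334 = 34936
  meltwater 0→T: 104.6×4.18×T = 437.23 T
  seawater cools: 368.7×3.99×(T − 69.07) = 1471.1(T − 69.07)
1908.3 T = 101610 − 36507 = 65103
T ≈ 34.11 °C. Since T > 0 °C, the all-ice-melts assumption holds.

T_f ≈ 34.1 °C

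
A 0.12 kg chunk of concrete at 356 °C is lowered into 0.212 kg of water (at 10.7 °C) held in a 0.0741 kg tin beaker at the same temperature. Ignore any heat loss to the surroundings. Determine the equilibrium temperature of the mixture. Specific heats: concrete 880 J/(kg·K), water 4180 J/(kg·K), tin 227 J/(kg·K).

T_f ≈ 46.9 °C

Let T be the final temperature. ΣQ_i = 0:
0.12×880×(T − 356) + 0.212×4180×(T − 10.7) + 0.0741×227×(T − 10.7) = 0
105.6(T − 356) + 886.16(T − 10.7) + 16.82(T − 10.7) = 0
(105.6 + 886.16 + 16.82) T = 105.6×356 + 886.16×10.7 + 16.82×10.7
T ≈ 46.85 °C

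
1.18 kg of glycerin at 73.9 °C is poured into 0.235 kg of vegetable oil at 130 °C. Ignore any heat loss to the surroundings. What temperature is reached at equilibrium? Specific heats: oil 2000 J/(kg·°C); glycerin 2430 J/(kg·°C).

T_f ≈ 81.8 °C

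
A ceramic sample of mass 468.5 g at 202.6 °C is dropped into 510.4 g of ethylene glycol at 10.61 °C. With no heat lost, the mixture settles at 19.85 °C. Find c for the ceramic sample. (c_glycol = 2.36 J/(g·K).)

c ≈ 0.13 J/(g·K)

Let T be the final temperature. ΣQ_i = 0:
468.5×c×(19.85 − 202.6) + 510.4×2.36×(19.85 − 10.61) = 0
-85618 c = -11130
c = -11130/-85618 ≈ 0.13 J/(g·K)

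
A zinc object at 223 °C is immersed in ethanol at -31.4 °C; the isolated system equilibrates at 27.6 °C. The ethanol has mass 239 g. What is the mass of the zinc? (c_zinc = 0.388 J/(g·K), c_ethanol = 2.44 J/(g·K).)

|Q_zinc| = |Q_ethanol|:
m·0.388·(223 − 27.6) = 239·2.44·(27.6 − (-31.4))
75.82 m = 34406  ⇒  m ≈ 453.8 g

m ≈ 454 g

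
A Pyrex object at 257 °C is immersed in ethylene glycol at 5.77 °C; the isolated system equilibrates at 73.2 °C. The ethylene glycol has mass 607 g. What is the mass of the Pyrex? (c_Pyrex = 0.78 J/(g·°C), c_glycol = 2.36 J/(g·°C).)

|Q_Pyrex| = |Q_glycol|:
m·0.78·(257 − 73.2) = 607·2.36·(73.2 − 5.77)
143.36 m = 96595  ⇒  m ≈ 673.8 g

m ≈ 674 g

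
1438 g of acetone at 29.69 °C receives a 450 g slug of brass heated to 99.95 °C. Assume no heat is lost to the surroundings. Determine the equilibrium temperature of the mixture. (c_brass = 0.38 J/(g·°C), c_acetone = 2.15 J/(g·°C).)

Conservation of energy gives ΣQ = 0:
450×0.38×(T − 99.95) + 1438×2.15×(T − 29.69) = 0
171(T − 99.95) + 3091.7(T − 29.69) = 0
(171 + 3091.7) T = 171×99.95 + 3091.7×29.69
T ≈ 33.37 °C

T_f ≈ 33.4 °C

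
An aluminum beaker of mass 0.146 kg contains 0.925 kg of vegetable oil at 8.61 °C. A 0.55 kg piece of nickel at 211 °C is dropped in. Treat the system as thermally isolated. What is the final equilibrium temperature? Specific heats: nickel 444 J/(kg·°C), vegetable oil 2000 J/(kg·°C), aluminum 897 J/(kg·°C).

T_f ≈ 30.8 °C

Taking heat into each body as positive, Σ m c ΔT = 0:
0.55·444·(T − 211) + 0.925·2000·(T − 8.61) + 0.146·897·(T − 8.61) = 0
244.2(T − 211) + 1850(T − 8.61) + 130.96(T − 8.61) = 0
2225.2 T = 68582
T ≈ 30.82 °C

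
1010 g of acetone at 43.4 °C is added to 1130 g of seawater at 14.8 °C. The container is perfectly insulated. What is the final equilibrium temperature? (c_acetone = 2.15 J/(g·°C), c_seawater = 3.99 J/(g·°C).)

Heat gained plus heat lost sum to zero:
1010*2.15*(T − 43.4) + 1130*3.99*(T − 14.8) = 0
2171.5(T − 43.4) + 4508.7(T − 14.8) = 0
6680.2 T = 160972
T ≈ 24.10 °C

T_f ≈ 24.1 °C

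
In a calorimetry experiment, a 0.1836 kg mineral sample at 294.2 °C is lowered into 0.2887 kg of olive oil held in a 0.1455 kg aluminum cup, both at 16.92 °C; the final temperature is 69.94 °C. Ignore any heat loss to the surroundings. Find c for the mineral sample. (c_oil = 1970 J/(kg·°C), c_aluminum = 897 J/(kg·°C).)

Energy conservation, ΣQ = 0:
0.1836×c×(69.94 − 294.2) + 0.2887×1970×(69.94 − 16.92) + 0.1455×897×(69.94 − 16.92) = 0
-41.17 c = -37074
c = -37074/-41.17 ≈ 900.4 J/(kg·°C)

c ≈ 900 J/(kg·°C)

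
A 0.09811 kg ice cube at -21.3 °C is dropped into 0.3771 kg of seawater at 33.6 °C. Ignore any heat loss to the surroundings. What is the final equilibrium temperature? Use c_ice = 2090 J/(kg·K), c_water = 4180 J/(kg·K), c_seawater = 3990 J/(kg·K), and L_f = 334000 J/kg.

Taking heat into each body as positive, Σ m c ΔT = 0:
ice -21.3→0 °C: 0.09811×2090×21.3 = 4367.6
  latent heat to melt: 0.09811×334000 = 32769
  warm the meltwater: 410.1 T
  seawater cools: 0.3771×3990×(T − 33.6) = 1504.6(T − 33.6)
1914.7 T = 50556 − 37136 = 13419
T ≈ 7.01 °C. Since T > 0 °C, the all-ice-melts assumption holds.

T_f ≈ 7.0 °C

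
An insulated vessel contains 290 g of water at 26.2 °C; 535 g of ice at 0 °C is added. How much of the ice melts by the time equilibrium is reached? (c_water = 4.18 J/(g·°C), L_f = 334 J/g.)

m_melted ≈ 95.1 g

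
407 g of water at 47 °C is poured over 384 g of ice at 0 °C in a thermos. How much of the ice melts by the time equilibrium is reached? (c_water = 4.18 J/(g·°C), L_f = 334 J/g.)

Water can give up m c ΔT = 407×4.18×47 = 79959 J before reaching 0 °C.
Melting all 384 g of ice would need 384×334 = 128256 J.
Since 79959 < 128256 J, not all the ice melts; equilibrium is at 0 °C.
Mass melted = 79959/334 ≈ 239.4 g.

m_melted ≈ 239 g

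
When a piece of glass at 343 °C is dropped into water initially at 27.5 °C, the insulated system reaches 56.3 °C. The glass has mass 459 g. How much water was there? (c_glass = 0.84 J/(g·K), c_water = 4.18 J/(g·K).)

m ≈ 918 g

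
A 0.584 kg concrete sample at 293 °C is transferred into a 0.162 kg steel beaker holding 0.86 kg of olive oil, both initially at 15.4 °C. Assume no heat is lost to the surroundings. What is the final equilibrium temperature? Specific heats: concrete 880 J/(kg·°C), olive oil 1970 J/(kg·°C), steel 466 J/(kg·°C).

T_f is the heat-capacity-weighted average of the initial temperatures:
T_f = (513.92×293 + 1694.2×15.4 + 75.49×15.4) / (513.92 + 1694.2 + 75.49)
    = 177832 / 2283.6 ≈ 77.87 °C

T_f ≈ 77.9 °C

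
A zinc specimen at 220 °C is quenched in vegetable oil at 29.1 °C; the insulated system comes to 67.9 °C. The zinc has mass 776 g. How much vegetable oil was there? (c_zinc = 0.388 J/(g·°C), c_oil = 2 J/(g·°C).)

Heat gained plus heat lost sum to zero:
776·0.388·(67.9 − 220) + m·2·(67.9 − 29.1) = 0
77.6 m = 45795
m = 45795/77.6 ≈ 590.1 g

m ≈ 590 g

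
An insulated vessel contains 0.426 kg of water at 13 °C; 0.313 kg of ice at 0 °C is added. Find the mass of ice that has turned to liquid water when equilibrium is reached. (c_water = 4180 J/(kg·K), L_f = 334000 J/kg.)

m_melted ≈ 0.0693 kg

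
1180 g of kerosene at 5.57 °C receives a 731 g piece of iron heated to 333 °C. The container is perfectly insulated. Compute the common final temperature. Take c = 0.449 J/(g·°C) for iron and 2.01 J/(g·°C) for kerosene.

Let T be the final temperature. ΣQ_i = 0:
731×0.449×(T − 333) + 1180×2.01×(T − 5.57) = 0
328.22(T − 333) + 2371.8(T − 5.57) = 0
(328.22 + 2371.8) T = 328.22×333 + 2371.8×5.57
T = 122508/2700 ≈ 45.37 °C

T_f ≈ 45.4 °C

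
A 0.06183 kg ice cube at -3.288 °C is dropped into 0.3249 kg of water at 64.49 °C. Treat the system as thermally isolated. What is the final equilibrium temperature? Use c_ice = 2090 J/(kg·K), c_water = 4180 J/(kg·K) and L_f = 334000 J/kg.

T_f ≈ 41.1 °C

Taking heat into each body as positive, Σ m c ΔT = 0:
ice -3.288→0 °C: 0.06183·2090·3.288 = 424.89
  latent heat to melt: 0.06183·334000 = 20651
  warm the meltwater: 258.45 T
  water cools: 0.3249·4180·(T − 64.49) = 1358.1(T − 64.49)
1616.5 T = 87583 − 21076 = 66507
T ≈ 41.14 °C — above 0 °C, consistent with complete melting.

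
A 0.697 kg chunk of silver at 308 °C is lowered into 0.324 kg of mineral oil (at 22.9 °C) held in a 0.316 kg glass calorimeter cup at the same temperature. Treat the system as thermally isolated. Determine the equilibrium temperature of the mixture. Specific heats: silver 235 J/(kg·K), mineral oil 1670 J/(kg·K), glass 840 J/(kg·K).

T_f ≈ 71.0 °C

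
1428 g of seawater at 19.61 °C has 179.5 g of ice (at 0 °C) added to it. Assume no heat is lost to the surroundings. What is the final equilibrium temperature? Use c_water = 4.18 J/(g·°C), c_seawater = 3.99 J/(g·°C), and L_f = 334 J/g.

Setting the total heat transfer to zero:
latent heat to melt: 179.5·334 = 59953; warm the meltwater: 750.31 T; seawater cools: 1428·3.99·(T − 19.61) = 5697.7(T − 19.61)
6448 T = 111732 − 59953 = 51779
T ≈ 8.03 °C (positive, so assuming full melt was valid).

T_f ≈ 8.0 °C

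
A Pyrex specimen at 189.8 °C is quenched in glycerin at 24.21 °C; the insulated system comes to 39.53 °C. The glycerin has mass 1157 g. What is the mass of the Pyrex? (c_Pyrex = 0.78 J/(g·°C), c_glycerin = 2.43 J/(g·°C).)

Setting the total heat transfer to zero:
m·0.78·(39.53 − 189.8) + 1157·2.43·(39.53 − 24.21) = 0
-117.21 m = -43072
m = -43072/-117.21 ≈ 367.5 g

m ≈ 367 g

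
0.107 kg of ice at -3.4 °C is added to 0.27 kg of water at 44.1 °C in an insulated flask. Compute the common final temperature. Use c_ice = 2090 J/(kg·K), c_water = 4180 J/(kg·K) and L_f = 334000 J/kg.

Conservation of energy gives ΣQ = 0:
warm ice to 0 °C: 0.107×2090×(0 − (-3.4)) = 760.34; latent heat to melt: 0.107×334000 = 35738; warm the meltwater: 447.26 T; water: 1128.6(T − 44.1)
1575.9 T = 49771 − 36498 = 13273
T ≈ 8.42 °C. Since T > 0 °C, the all-ice-melts assumption holds.

T_f ≈ 8.4 °C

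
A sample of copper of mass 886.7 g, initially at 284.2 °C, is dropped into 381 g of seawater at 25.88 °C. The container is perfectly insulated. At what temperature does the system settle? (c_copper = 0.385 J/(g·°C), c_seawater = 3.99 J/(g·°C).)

T_f ≈ 73.3 °C

Conservation of energy gives ΣQ = 0:
886.7×0.385×(T − 284.2) + 381×3.99×(T − 25.88) = 0
341.38(T − 284.2) + 1520.2(T − 25.88) = 0
(341.38 + 1520.2) T = 341.38×284.2 + 1520.2×25.88
T = 136363/1861.6 ≈ 73.25 °C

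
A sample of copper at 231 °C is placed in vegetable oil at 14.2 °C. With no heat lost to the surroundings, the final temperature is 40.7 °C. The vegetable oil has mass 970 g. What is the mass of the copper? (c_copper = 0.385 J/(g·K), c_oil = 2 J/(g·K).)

Heat lost by the copper = heat gained by the oil:
m·0.385·(231 − 40.7) = 970·2·(40.7 − 14.2)
73.27 m = 51410  ⇒  m ≈ 701.7 g

m ≈ 702 g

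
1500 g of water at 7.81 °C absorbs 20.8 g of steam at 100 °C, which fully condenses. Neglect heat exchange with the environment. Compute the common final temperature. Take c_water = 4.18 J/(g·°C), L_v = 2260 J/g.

T_f ≈ 16.5 °C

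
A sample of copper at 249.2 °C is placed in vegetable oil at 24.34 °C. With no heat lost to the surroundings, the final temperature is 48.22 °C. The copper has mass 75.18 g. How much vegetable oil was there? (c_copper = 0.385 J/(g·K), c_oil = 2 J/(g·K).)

m ≈ 122 g

Setting the total heat transfer to zero:
75.18·0.385·(48.22 − 249.2) + m·2·(48.22 − 24.34) = 0
47.76 m = 5817.2
m = 5817.2/47.76 ≈ 121.8 g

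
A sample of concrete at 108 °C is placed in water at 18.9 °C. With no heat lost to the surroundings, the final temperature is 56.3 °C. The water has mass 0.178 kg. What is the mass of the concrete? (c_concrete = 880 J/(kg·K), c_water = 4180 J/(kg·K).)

m ≈ 0.612 kg

Heat lost by the concrete = heat gained by the water:
m×880×(108 − 56.3) = 0.178×4180×(56.3 − 18.9)
45496 m = 27827  ⇒  m ≈ 0.6116 kg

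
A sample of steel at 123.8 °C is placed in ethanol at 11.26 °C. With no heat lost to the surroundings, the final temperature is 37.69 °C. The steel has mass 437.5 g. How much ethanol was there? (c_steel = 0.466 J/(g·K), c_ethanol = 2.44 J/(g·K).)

Let T be the final temperature. ΣQ_i = 0:
437.5×0.466×(37.69 − 123.8) + m×2.44×(37.69 − 11.26) = 0
64.49 m = 17556
m = 17556/64.49 ≈ 272.2 g

m ≈ 272 g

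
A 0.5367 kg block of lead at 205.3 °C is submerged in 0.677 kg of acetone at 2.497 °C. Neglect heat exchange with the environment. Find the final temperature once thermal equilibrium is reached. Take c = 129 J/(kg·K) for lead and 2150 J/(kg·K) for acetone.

T_f ≈ 11.7 °C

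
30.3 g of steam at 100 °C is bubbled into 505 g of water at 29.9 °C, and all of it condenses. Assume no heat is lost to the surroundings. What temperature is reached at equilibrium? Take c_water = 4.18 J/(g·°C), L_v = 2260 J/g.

Energy balance with sensible and latent terms:
latent heat released on condensation: 30.3×2260 = 68478; condensate cools 100→T: 30.3×4.18×(T − 100) = 126.65(T − 100); water warms: 505×4.18×(T − 29.9) = 2110.9(T − 29.9)
2237.6 T = 68478 + 12665 + 63116 = 144259
T ≈ 64.47 °C (< 100 °C, so full condensation is consistent).

T_f ≈ 64.5 °C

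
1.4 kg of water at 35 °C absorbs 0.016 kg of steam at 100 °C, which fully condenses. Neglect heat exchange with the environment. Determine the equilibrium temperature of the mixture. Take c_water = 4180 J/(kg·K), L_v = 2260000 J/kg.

T_f ≈ 41.8 °C

Heat gained plus heat lost sum to zero:
steam→water at 100 °C releases m L_v = 0.016×2260000 = 36160; condensate cools 100→T: 0.016×4180×(T − 100) = 66.88(T − 100); original water: 5852(T − 35)
5918.9 T = 36160 + 6688 + 204820 = 247668
T ≈ 41.84 °C, under the boiling point, so the assumption holds.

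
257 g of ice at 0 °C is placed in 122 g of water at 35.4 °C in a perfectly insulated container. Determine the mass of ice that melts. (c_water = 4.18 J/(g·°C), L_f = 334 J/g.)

m_melted ≈ 54 g

Heat available from the water dropping to 0 °C: 122·4.18·35.4 = 18053 J.
Fully melting the ice requires m_ice L_f = 257·334 = 85838 J.
That's not enough to melt it all — equilibrium is at 0 °C with ice remaining.
m_melt = 18053 / L_f = 54.05 g.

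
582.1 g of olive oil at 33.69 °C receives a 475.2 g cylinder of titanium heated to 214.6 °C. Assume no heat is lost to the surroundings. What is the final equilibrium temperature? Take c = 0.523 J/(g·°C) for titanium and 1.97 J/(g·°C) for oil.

T_f ≈ 65.9 °C

|Q_titanium| = |Q_oil|:
475.2·0.523·(214.6 − T) = 582.1·1.97·(T − 33.69)
248.53(214.6 − T) = 1146.7(T − 33.69)
1395.3 T = 91968  ⇒  T ≈ 65.91 °C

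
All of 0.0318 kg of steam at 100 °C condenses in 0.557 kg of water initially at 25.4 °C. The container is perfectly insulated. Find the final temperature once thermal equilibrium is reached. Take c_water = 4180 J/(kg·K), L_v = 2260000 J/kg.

Net heat exchanged in the isolated system is zero:
latent heat released on condensation: 0.0318×2260000 = 71868; condensed water 100 °C→T: 132.92(T − 100); original water: 2328.3(T − 25.4)
2461.2 T = 71868 + 13292 + 59138 = 144298
T ≈ 58.63 °C — below 100 °C, confirming all the steam condensed.

T_f ≈ 58.6 °C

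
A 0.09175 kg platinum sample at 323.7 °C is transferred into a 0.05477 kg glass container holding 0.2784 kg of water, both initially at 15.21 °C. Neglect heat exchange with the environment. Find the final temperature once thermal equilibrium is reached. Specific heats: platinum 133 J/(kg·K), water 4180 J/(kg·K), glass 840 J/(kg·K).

T_f ≈ 18.3 °C

Conservation of energy gives ΣQ = 0:
0.09175·133·(T − 323.7) + 0.2784·4180·(T − 15.21) + 0.05477·840·(T − 15.21) = 0
12.2(T − 323.7) + 1163.7(T − 15.21) + 46.01(T − 15.21) = 0
1221.9 T = 22350
T = 22350/1221.9 ≈ 18.29 °C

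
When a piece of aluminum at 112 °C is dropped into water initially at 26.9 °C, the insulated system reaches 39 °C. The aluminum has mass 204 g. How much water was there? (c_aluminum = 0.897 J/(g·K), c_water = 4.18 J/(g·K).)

Heat lost by the aluminum = heat gained by the water:
204·0.897·(112 − 39) = m·4.18·(39 − 26.9)
50.58 m = 13358  ⇒  m ≈ 264.1 g

m ≈ 264 g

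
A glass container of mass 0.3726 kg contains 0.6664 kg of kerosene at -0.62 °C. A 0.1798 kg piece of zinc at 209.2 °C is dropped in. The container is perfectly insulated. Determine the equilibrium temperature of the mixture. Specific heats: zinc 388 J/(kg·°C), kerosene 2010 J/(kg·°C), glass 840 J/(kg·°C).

T_f ≈ 7.9 °C

Taking heat into each body as positive, Σ m c ΔT = 0:
0.1798*388*(T − 209.2) + 0.6664*2010*(T − (-0.62)) + 0.3726*840*(T − (-0.62)) = 0
1722.2 T = 13570
T = 13570 / 1722.2 = 7.88 °C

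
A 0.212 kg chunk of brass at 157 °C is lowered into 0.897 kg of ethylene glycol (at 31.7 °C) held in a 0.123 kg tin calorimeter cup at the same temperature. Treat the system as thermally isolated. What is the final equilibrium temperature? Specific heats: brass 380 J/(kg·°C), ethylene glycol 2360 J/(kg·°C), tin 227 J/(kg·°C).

T_f ≈ 36.2 °C

Heat gained plus heat lost sum to zero:
0.212×380×(T − 157) + 0.897×2360×(T − 31.7) + 0.123×227×(T − 31.7) = 0
80.56(T − 157) + 2116.9(T − 31.7) + 27.92(T − 31.7) = 0
2225.4 T = 80639
T = 80639 / 2225.4 = 36.2 °C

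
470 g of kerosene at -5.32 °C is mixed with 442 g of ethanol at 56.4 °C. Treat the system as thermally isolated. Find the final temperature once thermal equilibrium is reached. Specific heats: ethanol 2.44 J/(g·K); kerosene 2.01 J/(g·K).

T_f ≈ 27.6 °C

Heat gained plus heat lost sum to zero:
442×2.44×(T − 56.4) + 470×2.01×(T − (-5.32)) = 0
(1078.5 + 944.7) T = 1078.5×56.4 + 944.7×(-5.32)
T = 55800/2023.2 ≈ 27.58 °C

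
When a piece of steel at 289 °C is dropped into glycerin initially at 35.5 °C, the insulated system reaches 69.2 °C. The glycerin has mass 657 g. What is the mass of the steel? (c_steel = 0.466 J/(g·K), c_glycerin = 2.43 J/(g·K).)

m ≈ 525 g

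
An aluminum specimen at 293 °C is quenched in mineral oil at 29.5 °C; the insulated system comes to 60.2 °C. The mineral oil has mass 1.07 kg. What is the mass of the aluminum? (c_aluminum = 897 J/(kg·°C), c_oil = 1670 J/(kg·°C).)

m ≈ 0.263 kg

Taking heat into each body as positive, Σ m c ΔT = 0:
m·897·(60.2 − 293) + 1.07·1670·(60.2 − 29.5) = 0
-208822 m = -54858
m = -54858/-208822 ≈ 0.2627 kg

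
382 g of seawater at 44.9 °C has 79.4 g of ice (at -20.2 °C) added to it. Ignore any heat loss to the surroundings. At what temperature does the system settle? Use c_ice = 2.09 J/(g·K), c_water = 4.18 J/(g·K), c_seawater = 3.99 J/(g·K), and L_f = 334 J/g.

Heat gained plus heat lost sum to zero:
warm ice to 0 °C: 79.4×2.09×(0 − (-20.2)) = 3352.1
  latent heat to melt: 79.4×334 = 26520
  meltwater 0→T: 79.4×4.18×T = 331.89 T
  seawater cools: 382×3.99×(T − 44.9) = 1524.2(T − 44.9)
1856.1 T = 68436 − 29872 = 38564
T ≈ 20.78 °C (positive, so assuming full melt was valid).

T_f ≈ 20.8 °C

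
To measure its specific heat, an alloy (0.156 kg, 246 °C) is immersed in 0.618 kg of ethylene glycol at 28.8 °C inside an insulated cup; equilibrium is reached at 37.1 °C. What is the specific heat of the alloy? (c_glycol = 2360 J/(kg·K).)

Heat lost by the alloy = heat gained by the glycol:
0.156·c·(246 − 37.1) = 0.618·2360·(37.1 − 28.8)
32.59 c = 12105  ⇒  c ≈ 371.5 J/(kg·K)

c ≈ 371 J/(kg·K)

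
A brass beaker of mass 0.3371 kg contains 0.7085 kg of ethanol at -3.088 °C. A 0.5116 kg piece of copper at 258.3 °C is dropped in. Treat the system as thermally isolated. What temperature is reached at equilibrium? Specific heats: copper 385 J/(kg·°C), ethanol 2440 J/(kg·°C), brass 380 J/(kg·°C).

Energy conservation, ΣQ = 0:
0.5116*385*(T − 258.3) + 0.7085*2440*(T − (-3.088)) + 0.3371*380*(T − (-3.088)) = 0
2053.8 T = 45142
T = 45142 / 2053.8 = 22 °C

T_f ≈ 22.0 °C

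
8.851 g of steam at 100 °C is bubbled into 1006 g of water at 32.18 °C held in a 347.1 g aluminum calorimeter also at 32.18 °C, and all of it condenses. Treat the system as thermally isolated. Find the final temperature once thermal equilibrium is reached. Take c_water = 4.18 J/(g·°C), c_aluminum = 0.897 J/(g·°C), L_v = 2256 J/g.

T_f ≈ 37.1 °C

Taking heat into each body as positive, Σ m c ΔT = 0:
condense steam: −8.851×2256 = −19968; condensed water 100 °C→T: 37(T − 100); water warms: 1006×4.18×(T − 32.18) = 4205.1(T − 32.18); aluminum cup: 347.1×0.897×(T − 32.18) = 311.35(T − 32.18)
4553.4 T = 19968 + 3699.7 + 145339 = 169006
T ≈ 37.12 °C, under the boiling point, so the assumption holds.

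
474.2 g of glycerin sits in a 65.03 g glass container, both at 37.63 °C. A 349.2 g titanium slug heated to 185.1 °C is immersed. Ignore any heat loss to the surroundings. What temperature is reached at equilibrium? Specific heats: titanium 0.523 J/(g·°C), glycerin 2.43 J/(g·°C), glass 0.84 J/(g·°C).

T_f ≈ 57.0 °C

Heat gained plus heat lost sum to zero:
349.2×0.523×(T − 185.1) + 474.2×2.43×(T − 37.63) + 65.03×0.84×(T − 37.63) = 0
182.63(T − 185.1) + 1152.3(T − 37.63) + 54.63(T − 37.63) = 0
1389.6 T = 79222
T = 79222 / 1389.6 = 57 °C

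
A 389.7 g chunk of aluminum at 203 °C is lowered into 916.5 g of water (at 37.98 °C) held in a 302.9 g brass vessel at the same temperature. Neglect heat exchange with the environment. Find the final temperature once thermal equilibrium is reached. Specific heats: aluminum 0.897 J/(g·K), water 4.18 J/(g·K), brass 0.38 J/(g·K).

T_f ≈ 51.4 °C

Conservation of energy gives ΣQ = 0:
389.7·0.897·(T − 203) + 916.5·4.18·(T − 37.98) + 302.9·0.38·(T − 37.98) = 0
4295.6 T = 220833
T ≈ 51.41 °C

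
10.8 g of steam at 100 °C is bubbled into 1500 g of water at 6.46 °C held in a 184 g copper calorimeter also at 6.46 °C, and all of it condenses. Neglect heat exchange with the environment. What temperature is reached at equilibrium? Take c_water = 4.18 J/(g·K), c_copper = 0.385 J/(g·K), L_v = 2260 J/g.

T_f ≈ 10.9 °C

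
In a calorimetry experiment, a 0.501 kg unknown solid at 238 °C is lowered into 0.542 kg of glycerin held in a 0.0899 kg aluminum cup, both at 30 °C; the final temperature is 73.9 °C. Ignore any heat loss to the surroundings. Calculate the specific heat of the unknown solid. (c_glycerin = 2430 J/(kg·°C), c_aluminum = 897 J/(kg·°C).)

c ≈ 746 J/(kg·°C)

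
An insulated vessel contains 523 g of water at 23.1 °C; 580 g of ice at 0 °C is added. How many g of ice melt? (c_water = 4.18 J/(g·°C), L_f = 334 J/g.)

Water can give up m c ΔT = 523·4.18·23.1 = 50500 J before reaching 0 °C.
To melt every bit of ice: 580·334 = 193720 J.
Since 50500 < 193720 J, not all the ice melts; equilibrium is at 0 °C.
Mass melted = 50500/334 ≈ 151.2 g.

m_melted ≈ 151 g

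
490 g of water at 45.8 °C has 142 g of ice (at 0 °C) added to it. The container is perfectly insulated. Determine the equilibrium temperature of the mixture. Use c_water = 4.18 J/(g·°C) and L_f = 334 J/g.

T_f ≈ 17.6 °C

Net heat exchanged in the isolated system is zero:
melt ice: 142×334 = 47428
  warm the meltwater: 593.56 T
  water: 2048.2(T − 45.8)
2641.8 T = 93808 − 47428 = 46380
T ≈ 17.56 °C (positive, so assuming full melt was valid).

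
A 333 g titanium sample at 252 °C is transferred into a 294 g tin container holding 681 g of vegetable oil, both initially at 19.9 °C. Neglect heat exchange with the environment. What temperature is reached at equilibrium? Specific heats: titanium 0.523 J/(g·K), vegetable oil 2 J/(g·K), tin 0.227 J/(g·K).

Energy conservation, ΣQ = 0:
333×0.523×(T − 252) + 681×2×(T − 19.9) + 294×0.227×(T − 19.9) = 0
1602.9 T = 72320
T = 72320/1602.9 ≈ 45.12 °C

T_f ≈ 45.1 °C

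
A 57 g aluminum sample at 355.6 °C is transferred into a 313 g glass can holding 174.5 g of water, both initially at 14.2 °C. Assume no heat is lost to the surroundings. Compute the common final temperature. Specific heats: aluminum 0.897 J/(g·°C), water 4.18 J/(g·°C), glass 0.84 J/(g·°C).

Setting the total heat transfer to zero:
57*0.897*(T − 355.6) + 174.5*4.18*(T − 14.2) + 313*0.84*(T − 14.2) = 0
51.13(T − 355.6) + 729.41(T − 14.2) + 262.92(T − 14.2) = 0
1043.5 T = 32273
T ≈ 30.93 °C

T_f ≈ 30.9 °C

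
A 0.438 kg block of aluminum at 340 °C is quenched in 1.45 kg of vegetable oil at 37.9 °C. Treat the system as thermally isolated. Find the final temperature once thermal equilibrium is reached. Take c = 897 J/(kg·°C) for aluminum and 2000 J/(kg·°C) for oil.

T_f ≈ 73.9 °C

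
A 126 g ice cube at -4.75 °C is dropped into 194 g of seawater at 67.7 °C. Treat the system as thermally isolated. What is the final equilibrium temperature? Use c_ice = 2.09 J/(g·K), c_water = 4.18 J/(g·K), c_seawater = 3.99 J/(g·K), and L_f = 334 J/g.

T_f ≈ 7.0 °C

Setting the total heat transfer to zero:
ice -4.75→0 °C: 126×2.09×4.75 = 1250.9; melt ice: 126×334 = 42084; warm the meltwater: 526.68 T; seawater: 774.06(T − 67.7)
1300.7 T = 52404 − 43335 = 9069
T ≈ 6.97 °C. Since T > 0 °C, the all-ice-melts assumption holds.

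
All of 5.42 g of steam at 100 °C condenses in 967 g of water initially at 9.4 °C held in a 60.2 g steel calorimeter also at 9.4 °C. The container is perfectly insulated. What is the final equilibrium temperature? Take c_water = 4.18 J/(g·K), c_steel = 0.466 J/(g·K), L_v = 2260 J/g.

T_f ≈ 12.9 °C

Net heat exchanged in the isolated system is zero:
latent heat released on condensation: 5.42×2260 = 12249; condensed water 100 °C→T: 22.66(T − 100); water warms: 967×4.18×(T − 9.4) = 4042.1(T − 9.4); cup: 28.05(T − 9.4)
4092.8 T = 12249 + 2265.6 + 38259 = 52774
T ≈ 12.89 °C, under the boiling point, so the assumption holds.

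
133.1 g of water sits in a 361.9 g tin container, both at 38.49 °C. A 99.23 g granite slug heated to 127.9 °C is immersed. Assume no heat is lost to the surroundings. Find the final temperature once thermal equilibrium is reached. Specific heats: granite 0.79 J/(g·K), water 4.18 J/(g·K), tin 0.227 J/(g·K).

Net heat exchanged in the isolated system is zero:
99.23·0.79·(T − 127.9) + 133.1·4.18·(T − 38.49) + 361.9·0.227·(T − 38.49) = 0
716.9 T = 34603
T ≈ 48.27 °C

T_f ≈ 48.3 °C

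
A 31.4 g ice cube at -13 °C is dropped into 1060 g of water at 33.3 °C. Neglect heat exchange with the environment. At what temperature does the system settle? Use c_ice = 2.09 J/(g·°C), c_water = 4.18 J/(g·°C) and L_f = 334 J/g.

T_f ≈ 29.9 °C

Energy conservation, ΣQ = 0:
ice -13→0 °C: 31.4×2.09×13 = 853.14; fusion: m_ice L_f = 31.4×334 = 10488; warm the meltwater: 131.25 T; water cools: 1060×4.18×(T − 33.3) = 4430.8(T − 33.3)
4562.1 T = 147546 − 11341 = 136205
T ≈ 29.86 °C (positive, so assuming full melt was valid).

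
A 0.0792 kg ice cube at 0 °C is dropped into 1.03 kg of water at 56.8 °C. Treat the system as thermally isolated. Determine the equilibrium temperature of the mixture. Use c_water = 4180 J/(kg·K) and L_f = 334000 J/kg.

T_f ≈ 47.0 °C

Sum of m c ΔT and latent-heat terms is zero:
fusion: m_ice L_f = 0.0792·334000 = 26453
  meltwater 0→T: 0.0792·4180·T = 331.06 T
  water: 4305.4(T − 56.8)
4636.5 T = 244547 − 26453 = 218094
T ≈ 47.04 °C — above 0 °C, consistent with complete melting.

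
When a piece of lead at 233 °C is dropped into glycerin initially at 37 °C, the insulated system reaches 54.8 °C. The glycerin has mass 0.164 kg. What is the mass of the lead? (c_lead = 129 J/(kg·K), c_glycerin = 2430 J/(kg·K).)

m ≈ 0.309 kg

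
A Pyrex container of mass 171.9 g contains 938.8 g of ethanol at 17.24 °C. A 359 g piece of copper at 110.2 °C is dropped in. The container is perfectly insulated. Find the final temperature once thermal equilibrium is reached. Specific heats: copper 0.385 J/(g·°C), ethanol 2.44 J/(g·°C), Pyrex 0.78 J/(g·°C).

T_f ≈ 22.3 °C

T_f = Σ m_i c_i T_i / Σ m_i c_i:
T_f = (138.22·110.2 + 2290.7·17.24 + 134.08·17.24) / (138.22 + 2290.7 + 134.08)
    = 57034 / 2563 ≈ 22.25 °C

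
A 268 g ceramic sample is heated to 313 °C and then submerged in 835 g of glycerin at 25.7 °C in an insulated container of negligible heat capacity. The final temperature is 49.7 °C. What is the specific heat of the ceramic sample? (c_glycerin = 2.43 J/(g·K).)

c ≈ 0.69 J/(g·K)

Heat gained plus heat lost sum to zero:
268·c·(49.7 − 313) + 835·2.43·(49.7 − 25.7) = 0
-70564 c = -48697
c = -48697/-70564 ≈ 0.6901 J/(g·K)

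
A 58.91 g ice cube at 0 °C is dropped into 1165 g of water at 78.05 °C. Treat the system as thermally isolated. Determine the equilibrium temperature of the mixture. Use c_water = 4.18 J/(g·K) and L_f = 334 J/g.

Net heat exchanged in the isolated system is zero:
melt ice: 58.91·334 = 19676
  meltwater 0→T: 58.91·4.18·T = 246.24 T
  water: 4869.7(T − 78.05)
5115.9 T = 380080 − 19676 = 360404
T ≈ 70.45 °C — above 0 °C, consistent with complete melting.

T_f ≈ 70.4 °C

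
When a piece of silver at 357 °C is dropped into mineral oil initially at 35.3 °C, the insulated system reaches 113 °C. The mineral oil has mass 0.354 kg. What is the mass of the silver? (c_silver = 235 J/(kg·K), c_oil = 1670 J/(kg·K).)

Energy conservation, ΣQ = 0:
m·235·(113 − 357) + 0.354·1670·(113 − 35.3) = 0
-57340 m = -45935
m = -45935/-57340 ≈ 0.8011 kg

m ≈ 0.801 kg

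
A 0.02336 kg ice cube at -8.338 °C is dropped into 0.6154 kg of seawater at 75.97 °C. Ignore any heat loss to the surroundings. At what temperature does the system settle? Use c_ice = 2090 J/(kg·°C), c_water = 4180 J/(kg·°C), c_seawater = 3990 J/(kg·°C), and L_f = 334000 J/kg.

Energy balance with sensible and latent terms:
warm ice to 0 °C: 0.02336·2090·(0 − (-8.338)) = 407.08; fusion: m_ice L_f = 0.02336·334000 = 7802.2; meltwater 0→T: 0.02336·4180·T = 97.64 T; seawater cools: 0.6154·3990·(T − 75.97) = 2455.4(T − 75.97)
2553.1 T = 186540 − 8209.3 = 178331
T ≈ 69.85 °C — above 0 °C, consistent with complete melting.

T_f ≈ 69.8 °C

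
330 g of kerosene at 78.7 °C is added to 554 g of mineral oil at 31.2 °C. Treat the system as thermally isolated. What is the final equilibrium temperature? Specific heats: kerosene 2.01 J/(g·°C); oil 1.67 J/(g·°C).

T_f ≈ 51.0 °C

With ΣQ=0 the equilibrium temperature is the m·c-weighted mean:
T_f = (663.3·78.7 + 925.18·31.2) / (663.3 + 925.18)
    = 81067 / 1588.5 ≈ 51.03 °C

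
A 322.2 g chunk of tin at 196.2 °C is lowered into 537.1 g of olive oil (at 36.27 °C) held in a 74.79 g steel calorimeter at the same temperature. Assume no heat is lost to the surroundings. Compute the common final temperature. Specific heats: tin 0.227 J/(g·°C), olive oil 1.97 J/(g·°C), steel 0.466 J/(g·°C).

T_f ≈ 46.3 °C

Taking heat into each body as positive, Σ m c ΔT = 0:
322.2*0.227*(T − 196.2) + 537.1*1.97*(T − 36.27) + 74.79*0.466*(T − 36.27) = 0
73.14(T − 196.2) + 1058.1(T − 36.27) + 34.85(T − 36.27) = 0
(73.14 + 1058.1 + 34.85) T = 73.14*196.2 + 1058.1*36.27 + 34.85*36.27
T = 53991/1166.1 ≈ 46.30 °C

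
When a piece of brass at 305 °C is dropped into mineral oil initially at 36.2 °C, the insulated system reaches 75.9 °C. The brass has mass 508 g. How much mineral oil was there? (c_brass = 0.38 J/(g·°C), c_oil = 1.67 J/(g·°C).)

Conservation of energy gives ΣQ = 0:
508×0.38×(75.9 − 305) + m×1.67×(75.9 − 36.2) = 0
66.3 m = 44225
m = 44225/66.3 ≈ 667.1 g

m ≈ 667 g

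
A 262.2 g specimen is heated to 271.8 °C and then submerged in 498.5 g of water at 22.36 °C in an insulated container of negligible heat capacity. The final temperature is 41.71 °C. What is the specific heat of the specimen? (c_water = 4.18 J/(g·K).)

c ≈ 0.668 J/(g·K)

Heat lost by the specimen = heat gained by the water:
262.2·c·(271.8 − 41.71) = 498.5·4.18·(41.71 − 22.36)
60330 c = 40320  ⇒  c ≈ 0.6683 J/(g·K)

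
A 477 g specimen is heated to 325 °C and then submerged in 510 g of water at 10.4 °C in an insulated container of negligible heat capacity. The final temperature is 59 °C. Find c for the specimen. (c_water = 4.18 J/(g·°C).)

c ≈ 0.817 J/(g·°C)

Setting the total heat transfer to zero:
477×c×(59 − 325) + 510×4.18×(59 − 10.4) = 0
-126882 c = -103605
c = -103605/-126882 ≈ 0.8165 J/(g·°C)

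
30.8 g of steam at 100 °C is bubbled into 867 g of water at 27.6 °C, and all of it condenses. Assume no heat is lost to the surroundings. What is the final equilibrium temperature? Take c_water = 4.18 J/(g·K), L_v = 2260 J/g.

T_f ≈ 48.6 °C

Energy balance with sensible and latent terms:
steam→water at 100 °C releases m L_v = 30.8×2260 = 69608
  condensed water 100 °C→T: 128.74(T − 100)
  water warms: 867×4.18×(T − 27.6) = 3624.1(T − 27.6)
3752.8 T = 69608 + 12874 + 100024 = 182506
T ≈ 48.63 °C, under the boiling point, so the assumption holds.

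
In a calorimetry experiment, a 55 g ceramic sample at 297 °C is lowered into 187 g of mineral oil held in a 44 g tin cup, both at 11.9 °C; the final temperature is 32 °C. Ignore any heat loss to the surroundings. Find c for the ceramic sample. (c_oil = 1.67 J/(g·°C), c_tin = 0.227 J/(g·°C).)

c ≈ 0.444 J/(g·°C)

Net heat exchanged in the isolated system is zero:
55×c×(32 − 297) + 187×1.67×(32 − 11.9) + 44×0.227×(32 − 11.9) = 0
-14575 c = -6477.8
c = -6477.8/-14575 ≈ 0.4444 J/(g·°C)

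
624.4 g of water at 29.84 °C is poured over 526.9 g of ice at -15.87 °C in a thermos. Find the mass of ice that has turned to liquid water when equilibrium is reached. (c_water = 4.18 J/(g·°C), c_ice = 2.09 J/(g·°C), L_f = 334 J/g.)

Cooling the water to 0 °C releases 624.4·4.18·29.84 = 77882 J.
Of that, 526.9·2.09·15.87 = 17476 J goes to bring the ice to 0 °C, leaving 60406 J.
Fully melting the ice requires m_ice L_f = 526.9·334 = 175985 J.
That's not enough to melt it all — equilibrium is at 0 °C with ice remaining.
m_melt = 60406 / L_f = 180.9 g.

m_melted ≈ 181 g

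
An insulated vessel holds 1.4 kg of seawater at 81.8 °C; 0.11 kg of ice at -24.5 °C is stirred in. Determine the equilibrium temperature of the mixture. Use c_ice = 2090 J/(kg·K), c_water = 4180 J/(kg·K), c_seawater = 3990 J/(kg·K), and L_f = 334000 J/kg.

Energy conservation, ΣQ = 0:
warm ice to 0 °C: 0.11×2090×(0 − (-24.5)) = 5632.6
  latent heat to melt: 0.11×334000 = 36740
  warm the meltwater: 459.8 T
  seawater: 5586(T − 81.8)
6045.8 T = 456935 − 42373 = 414562
T ≈ 68.57 °C (positive, so assuming full melt was valid).

T_f ≈ 68.6 °C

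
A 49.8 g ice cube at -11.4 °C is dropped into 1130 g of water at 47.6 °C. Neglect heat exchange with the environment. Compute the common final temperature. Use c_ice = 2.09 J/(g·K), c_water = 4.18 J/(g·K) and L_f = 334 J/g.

Let T be the final temperature. ΣQ_i = 0:
warm ice to 0 °C: 49.8·2.09·(0 − (-11.4)) = 1186.5
  fusion: m_ice L_f = 49.8·334 = 16633
  warm the meltwater: 208.16 T
  water cools: 1130·4.18·(T − 47.6) = 4723.4(T − 47.6)
4931.6 T = 224834 − 17820 = 207014
T ≈ 41.98 °C — above 0 °C, consistent with complete melting.

T_f ≈ 42.0 °C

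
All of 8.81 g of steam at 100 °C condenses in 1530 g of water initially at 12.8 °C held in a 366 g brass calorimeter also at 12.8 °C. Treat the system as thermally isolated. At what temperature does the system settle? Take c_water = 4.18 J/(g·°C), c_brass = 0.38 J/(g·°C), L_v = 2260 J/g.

Sum of m c ΔT and latent-heat terms is zero:
steam→water at 100 °C releases m L_v = 8.81×2260 = 19911
  condensate cools 100→T: 8.81×4.18×(T − 100) = 36.83(T − 100)
  water warms: 1530×4.18×(T − 12.8) = 6395.4(T − 12.8)
  cup: 139.08(T − 12.8)
6571.3 T = 19911 + 3682.6 + 83641 = 107235
T ≈ 16.32 °C (< 100 °C, so full condensation is consistent).

T_f ≈ 16.3 °C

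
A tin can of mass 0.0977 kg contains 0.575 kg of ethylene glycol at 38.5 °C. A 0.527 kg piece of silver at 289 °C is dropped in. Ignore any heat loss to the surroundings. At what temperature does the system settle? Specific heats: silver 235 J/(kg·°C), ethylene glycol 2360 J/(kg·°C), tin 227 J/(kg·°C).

T_f ≈ 59.1 °C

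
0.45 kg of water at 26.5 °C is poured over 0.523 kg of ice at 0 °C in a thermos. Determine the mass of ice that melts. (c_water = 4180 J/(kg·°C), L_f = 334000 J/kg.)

m_melted ≈ 0.149 kg

Cooling the water to 0 °C releases 0.45×4180×26.5 = 49846 J.
To melt every bit of ice: 0.523×334000 = 174682 J.
49846 J < 174682 J, so only part of the ice melts and the system sits at 0 °C.
Mass melted = 49846/334000 ≈ 0.1492 kg.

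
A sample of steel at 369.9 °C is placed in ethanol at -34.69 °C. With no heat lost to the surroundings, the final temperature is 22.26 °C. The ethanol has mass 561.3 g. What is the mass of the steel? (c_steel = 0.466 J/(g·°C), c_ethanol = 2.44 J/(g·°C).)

m ≈ 481 g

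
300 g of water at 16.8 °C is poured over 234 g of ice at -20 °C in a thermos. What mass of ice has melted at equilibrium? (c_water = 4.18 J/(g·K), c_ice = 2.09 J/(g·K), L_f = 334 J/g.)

m_melted ≈ 33.8 g

Cooling the water to 0 °C releases 300·4.18·16.8 = 21067 J.
Of that, 234·2.09·20 = 9781.2 J goes to bring the ice to 0 °C, leaving 11286 J.
Melting all 234 g of ice would need 234·334 = 78156 J.
11286 J < 78156 J, so only part of the ice melts and the system sits at 0 °C.
m_melt = 11286 / L_f = 33.79 g.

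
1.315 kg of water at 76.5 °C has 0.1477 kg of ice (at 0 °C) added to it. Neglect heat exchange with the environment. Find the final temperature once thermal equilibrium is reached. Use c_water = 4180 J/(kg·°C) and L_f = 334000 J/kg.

T_f ≈ 60.7 °C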